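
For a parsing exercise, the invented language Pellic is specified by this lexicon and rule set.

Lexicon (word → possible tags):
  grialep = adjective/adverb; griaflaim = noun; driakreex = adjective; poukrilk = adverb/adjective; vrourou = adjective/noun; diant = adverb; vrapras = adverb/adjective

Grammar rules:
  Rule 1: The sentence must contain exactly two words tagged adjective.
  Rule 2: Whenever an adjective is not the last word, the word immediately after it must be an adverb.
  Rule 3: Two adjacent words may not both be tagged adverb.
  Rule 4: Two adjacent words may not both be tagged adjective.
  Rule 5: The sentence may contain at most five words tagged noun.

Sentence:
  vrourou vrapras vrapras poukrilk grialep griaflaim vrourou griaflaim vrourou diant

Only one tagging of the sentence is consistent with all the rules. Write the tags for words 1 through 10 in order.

noun adjective adverb adjective adverb noun noun noun noun adverb

Candidates per position — 1:vrourou {adjective,noun}; 2:vrapras {adverb,adjective}; 3:vrapras {adverb,adjective}; 4:poukrilk {adverb,adjective}; 5:grialep {adjective,adverb}; 6:griaflaim {noun}; 7:vrourou {adjective,noun}; 8:griaflaim {noun}; 9:vrourou {adjective,noun}; 10:diant {adverb}.
At position 5, choosing adjective makes rule 2 impossible to satisfy; hence adverb.
At position 7, choosing adjective makes rule 2 impossible to satisfy; hence noun.
At position 4, choosing adverb makes rule 3 impossible to satisfy; hence adjective.
At position 3, choosing adjective makes rule 2 impossible to satisfy; hence adverb.
At position 2, choosing adverb makes rule 3 impossible to satisfy; hence adjective.
At position 9, choosing adjective makes rule 1 impossible to satisfy; hence noun.
At position 1, choosing adjective makes rule 1 impossible to satisfy; hence noun.
The only consistent sequence is: noun adjective adverb adjective adverb noun noun noun noun adverb.
Check: rule 1 holds; rule 2 holds; rule 3 holds; rule 4 holds; rule 5 holds.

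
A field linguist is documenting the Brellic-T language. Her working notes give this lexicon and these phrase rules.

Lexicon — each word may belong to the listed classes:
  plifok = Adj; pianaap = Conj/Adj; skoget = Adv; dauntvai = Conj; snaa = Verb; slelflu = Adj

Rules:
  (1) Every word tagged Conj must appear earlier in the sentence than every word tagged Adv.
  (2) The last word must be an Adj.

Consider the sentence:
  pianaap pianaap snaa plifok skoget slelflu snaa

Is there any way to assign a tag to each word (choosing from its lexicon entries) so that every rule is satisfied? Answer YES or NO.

Candidates per position — 1:pianaap {Conj,Adj}; 2:pianaap {Conj,Adj}; 3:snaa {Verb}; 4:plifok {Adj}; 5:skoget {Adv}; 6:slelflu {Adj}; 7:snaa {Verb}.
Rule 2 cannot be satisfied by any choice of tags from the lexicon.
So there is no consistent tagging.

NO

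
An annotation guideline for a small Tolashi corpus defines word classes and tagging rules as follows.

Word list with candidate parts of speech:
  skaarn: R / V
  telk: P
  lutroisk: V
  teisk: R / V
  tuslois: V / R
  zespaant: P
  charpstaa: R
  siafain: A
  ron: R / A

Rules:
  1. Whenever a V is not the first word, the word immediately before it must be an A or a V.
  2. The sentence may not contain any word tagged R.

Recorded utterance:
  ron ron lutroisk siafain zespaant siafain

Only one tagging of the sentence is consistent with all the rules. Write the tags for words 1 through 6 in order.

Candidates per position — 1:ron {R,A}; 2:ron {R,A}; 3:lutroisk {V}; 4:siafain {A}; 5:zespaant {P}; 6:siafain {A}.
Position 1: R is ruled out by rule 2; that leaves A.
Position 2: R is ruled out by rule 1; that leaves A.
The unique satisfying tagging is: A A V A P A.
Checking: rule 1 satisfied; rule 2 satisfied.

A A V A P A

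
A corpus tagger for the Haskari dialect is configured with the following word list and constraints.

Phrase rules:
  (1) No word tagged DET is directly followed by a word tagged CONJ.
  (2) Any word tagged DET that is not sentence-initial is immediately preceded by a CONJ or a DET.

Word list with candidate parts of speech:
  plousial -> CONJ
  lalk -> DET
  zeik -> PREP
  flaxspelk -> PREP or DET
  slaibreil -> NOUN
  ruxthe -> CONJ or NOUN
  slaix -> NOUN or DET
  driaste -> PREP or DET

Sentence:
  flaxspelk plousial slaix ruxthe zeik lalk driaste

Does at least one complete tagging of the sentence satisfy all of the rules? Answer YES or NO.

NO

Candidates per position — 1:flaxspelk {PREP,DET}; 2:plousial {CONJ}; 3:slaix {NOUN,DET}; 4:ruxthe {CONJ,NOUN}; 5:zeik {PREP}; 6:lalk {DET}; 7:driaste {PREP,DET}.
Rule 2 cannot be satisfied by any choice of tags from the lexicon.
So there is no consistent tagging.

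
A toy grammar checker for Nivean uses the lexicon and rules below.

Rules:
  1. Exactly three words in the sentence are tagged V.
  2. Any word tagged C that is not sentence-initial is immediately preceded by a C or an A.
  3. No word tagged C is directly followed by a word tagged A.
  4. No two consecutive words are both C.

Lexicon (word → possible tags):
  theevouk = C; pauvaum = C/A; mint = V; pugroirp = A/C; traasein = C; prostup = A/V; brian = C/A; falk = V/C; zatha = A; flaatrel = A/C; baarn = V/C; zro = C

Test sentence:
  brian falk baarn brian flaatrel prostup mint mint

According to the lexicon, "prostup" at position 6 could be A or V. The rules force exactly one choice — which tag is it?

A

Candidates per position — 1:brian {C,A}; 2:falk {V,C}; 3:baarn {V,C}; 4:brian {C,A}; 5:flaatrel {A,C}; 6:prostup {A,V}; 7:mint {V}; 8:mint {V}.
Position 6: the remaining choice is settled jointly with positions 1, 2, 3, 4, 5 — only A at position 6 is part of a tagging that satisfies every rule.
So the tagging must be: A C V A A A V V.
Check: rule 1 ✓; rule 2 ✓; rule 3 ✓; rule 4 ✓.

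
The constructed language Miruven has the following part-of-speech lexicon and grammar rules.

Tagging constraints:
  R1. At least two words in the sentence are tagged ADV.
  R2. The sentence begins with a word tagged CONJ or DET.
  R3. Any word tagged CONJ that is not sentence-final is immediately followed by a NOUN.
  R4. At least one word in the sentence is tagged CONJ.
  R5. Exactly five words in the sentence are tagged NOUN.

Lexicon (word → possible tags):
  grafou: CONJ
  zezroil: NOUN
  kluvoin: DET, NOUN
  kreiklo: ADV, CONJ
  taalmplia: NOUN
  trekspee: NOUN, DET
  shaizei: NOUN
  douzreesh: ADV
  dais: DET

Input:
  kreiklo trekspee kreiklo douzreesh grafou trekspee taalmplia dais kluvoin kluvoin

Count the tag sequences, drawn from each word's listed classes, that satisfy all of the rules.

1

Candidates per position — 1:kreiklo {ADV,CONJ}; 2:trekspee {NOUN,DET}; 3:kreiklo {ADV,CONJ}; 4:douzreesh {ADV}; 5:grafou {CONJ}; 6:trekspee {NOUN,DET}; 7:taalmplia {NOUN}; 8:dais {DET}; 9:kluvoin {DET,NOUN}; 10:kluvoin {DET,NOUN}.
There are 64 candidate sequences in total.
The sequences that satisfy every rule: CONJ NOUN ADV ADV CONJ NOUN NOUN DET NOUN NOUN.
Count = 1.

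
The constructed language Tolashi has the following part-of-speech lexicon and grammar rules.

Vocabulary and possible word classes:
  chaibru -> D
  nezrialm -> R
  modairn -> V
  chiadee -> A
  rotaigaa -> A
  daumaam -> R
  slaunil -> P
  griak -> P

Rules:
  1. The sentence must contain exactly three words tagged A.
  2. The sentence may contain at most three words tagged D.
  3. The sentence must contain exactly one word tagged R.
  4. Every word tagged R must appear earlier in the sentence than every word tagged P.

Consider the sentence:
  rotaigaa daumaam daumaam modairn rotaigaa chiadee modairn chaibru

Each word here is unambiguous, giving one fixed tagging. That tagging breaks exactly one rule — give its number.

Fixed tagging: A R R V A A V D.
Applying the rules: R1 pass, R2 pass, R3 fail, R4 pass.
Only rule 3 fails.

3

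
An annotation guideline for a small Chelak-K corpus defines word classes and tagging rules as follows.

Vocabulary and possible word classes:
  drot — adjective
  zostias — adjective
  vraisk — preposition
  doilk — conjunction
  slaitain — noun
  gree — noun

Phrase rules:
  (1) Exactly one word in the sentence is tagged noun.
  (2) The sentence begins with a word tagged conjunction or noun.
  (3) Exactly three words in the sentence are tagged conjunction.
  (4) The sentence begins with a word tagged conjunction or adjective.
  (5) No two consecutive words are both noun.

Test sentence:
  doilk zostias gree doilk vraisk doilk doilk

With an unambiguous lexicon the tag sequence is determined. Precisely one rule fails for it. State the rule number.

3

Fixed tagging: conjunction adjective noun conjunction preposition conjunction conjunction.
Rule check: R1 ✓, R2 ✓, R3 ✗, R4 ✓, R5 ✓.
Only rule 3 fails.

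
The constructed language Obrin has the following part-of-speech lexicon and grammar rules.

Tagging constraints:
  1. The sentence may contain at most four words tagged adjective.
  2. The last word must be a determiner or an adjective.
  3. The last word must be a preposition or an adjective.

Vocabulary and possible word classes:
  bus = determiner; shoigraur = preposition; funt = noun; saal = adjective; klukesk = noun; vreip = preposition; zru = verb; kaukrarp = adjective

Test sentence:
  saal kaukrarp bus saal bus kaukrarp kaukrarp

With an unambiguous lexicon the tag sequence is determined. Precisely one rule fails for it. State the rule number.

1

Fixed tagging: adjective adjective determiner adjective determiner adjective adjective.
Checking each rule: R1 ✗, R2 ✓, R3 ✓.
Only rule 1 fails.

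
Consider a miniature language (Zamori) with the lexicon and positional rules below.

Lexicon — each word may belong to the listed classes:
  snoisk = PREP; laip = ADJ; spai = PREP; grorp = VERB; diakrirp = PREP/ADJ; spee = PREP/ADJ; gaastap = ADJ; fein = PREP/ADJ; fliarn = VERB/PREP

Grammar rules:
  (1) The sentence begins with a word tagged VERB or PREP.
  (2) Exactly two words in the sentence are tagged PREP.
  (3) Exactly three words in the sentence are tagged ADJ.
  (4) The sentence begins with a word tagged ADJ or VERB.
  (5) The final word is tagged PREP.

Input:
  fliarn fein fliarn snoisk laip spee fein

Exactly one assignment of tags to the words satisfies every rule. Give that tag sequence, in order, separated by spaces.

Candidates per position — 1:fliarn {VERB,PREP}; 2:fein {PREP,ADJ}; 3:fliarn {VERB,PREP}; 4:snoisk {PREP}; 5:laip {ADJ}; 6:spee {PREP,ADJ}; 7:fein {PREP,ADJ}.
If word 1 were PREP, no tagging could satisfy rule 4; so word 1 is VERB.
If word 7 were ADJ, no tagging could satisfy rule 5; so word 7 is PREP.
If word 2 were PREP, no tagging could satisfy rule 2; so word 2 is ADJ.
If word 3 were PREP, no tagging could satisfy rule 2; so word 3 is VERB.
If word 6 were PREP, no tagging could satisfy rule 2; so word 6 is ADJ.
The only consistent sequence is: VERB ADJ VERB PREP ADJ ADJ PREP.
Check: rule 1 satisfied; rule 2 satisfied; rule 3 satisfied; rule 4 satisfied; rule 5 satisfied.

VERB ADJ VERB PREP ADJ ADJ PREP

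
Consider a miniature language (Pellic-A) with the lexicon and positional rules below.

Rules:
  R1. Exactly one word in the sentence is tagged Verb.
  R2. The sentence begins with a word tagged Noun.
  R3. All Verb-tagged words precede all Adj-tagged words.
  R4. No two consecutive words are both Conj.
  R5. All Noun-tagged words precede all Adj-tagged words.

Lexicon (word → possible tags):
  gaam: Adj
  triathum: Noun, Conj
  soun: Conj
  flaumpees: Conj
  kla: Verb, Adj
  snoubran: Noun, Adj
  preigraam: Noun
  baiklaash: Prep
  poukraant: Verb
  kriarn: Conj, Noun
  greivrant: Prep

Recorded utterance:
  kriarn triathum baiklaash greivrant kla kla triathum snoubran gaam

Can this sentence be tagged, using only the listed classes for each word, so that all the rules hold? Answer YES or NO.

YES

Candidates per position — 1:kriarn {Conj,Noun}; 2:triathum {Noun,Conj}; 3:baiklaash {Prep}; 4:greivrant {Prep}; 5:kla {Verb,Adj}; 6:kla {Verb,Adj}; 7:triathum {Noun,Conj}; 8:snoubran {Noun,Adj}; 9:gaam {Adj}.
One satisfying assignment: Noun Conj Prep Prep Verb Adj Conj Adj Adj.
Verifying each rule — rule 1 ✓; rule 2 ✓; rule 3 ✓; rule 4 ✓; rule 5 ✓.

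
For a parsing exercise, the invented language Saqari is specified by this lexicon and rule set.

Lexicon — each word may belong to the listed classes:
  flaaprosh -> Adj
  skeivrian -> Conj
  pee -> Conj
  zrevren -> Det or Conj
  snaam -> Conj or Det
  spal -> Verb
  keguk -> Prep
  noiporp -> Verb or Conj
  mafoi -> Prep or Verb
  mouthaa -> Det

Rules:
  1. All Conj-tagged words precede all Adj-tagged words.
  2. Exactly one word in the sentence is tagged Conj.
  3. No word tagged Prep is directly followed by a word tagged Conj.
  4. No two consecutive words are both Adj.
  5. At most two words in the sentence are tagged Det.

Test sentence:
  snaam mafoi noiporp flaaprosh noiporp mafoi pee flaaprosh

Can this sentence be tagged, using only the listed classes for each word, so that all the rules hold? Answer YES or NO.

NO

Candidates per position — 1:snaam {Conj,Det}; 2:mafoi {Prep,Verb}; 3:noiporp {Verb,Conj}; 4:flaaprosh {Adj}; 5:noiporp {Verb,Conj}; 6:mafoi {Prep,Verb}; 7:pee {Conj}; 8:flaaprosh {Adj}.
Rule 1 cannot be satisfied by any choice of tags from the lexicon.
So there is no consistent tagging.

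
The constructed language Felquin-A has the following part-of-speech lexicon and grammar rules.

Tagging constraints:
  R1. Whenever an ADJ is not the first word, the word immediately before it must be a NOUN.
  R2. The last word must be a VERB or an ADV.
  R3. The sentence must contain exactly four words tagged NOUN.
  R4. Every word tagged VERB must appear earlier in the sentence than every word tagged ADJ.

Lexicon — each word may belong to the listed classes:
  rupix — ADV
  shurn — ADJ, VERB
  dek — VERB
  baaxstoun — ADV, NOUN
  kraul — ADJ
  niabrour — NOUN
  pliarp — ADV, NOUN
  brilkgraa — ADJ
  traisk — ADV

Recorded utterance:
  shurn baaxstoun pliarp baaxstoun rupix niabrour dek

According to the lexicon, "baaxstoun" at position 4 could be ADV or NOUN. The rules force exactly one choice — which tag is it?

Candidates per position — 1:shurn {ADJ,VERB}; 2:baaxstoun {ADV,NOUN}; 3:pliarp {ADV,NOUN}; 4:baaxstoun {ADV,NOUN}; 5:rupix {ADV}; 6:niabrour {NOUN}; 7:dek {VERB}.
If word 1 were ADJ, no tagging could satisfy rule 4; so word 1 is VERB.
If word 2 were ADV, no tagging could satisfy rule 3; so word 2 is NOUN.
If word 3 were ADV, no tagging could satisfy rule 3; so word 3 is NOUN.
If word 4 were ADV, no tagging could satisfy rule 3; so word 4 is NOUN.
That leaves exactly one tagging: VERB NOUN NOUN NOUN ADV NOUN VERB.
Checking: rule 1 ok; rule 2 ok; rule 3 ok; rule 4 ok.

NOUN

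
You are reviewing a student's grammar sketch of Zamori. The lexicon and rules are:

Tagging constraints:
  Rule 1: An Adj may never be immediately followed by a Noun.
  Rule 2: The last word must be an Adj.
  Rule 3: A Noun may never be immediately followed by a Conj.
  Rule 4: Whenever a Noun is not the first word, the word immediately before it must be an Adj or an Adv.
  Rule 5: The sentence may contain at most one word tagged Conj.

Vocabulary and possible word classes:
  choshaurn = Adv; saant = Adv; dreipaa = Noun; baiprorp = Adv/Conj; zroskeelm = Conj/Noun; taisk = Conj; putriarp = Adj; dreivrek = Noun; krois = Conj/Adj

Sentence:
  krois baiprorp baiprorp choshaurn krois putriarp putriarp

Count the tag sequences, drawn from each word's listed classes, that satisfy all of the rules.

5

Candidates per position — 1:krois {Conj,Adj}; 2:baiprorp {Adv,Conj}; 3:baiprorp {Adv,Conj}; 4:choshaurn {Adv}; 5:krois {Conj,Adj}; 6:putriarp {Adj}; 7:putriarp {Adj}.
There are 16 candidate sequences in total.
The sequences that satisfy every rule: Conj Adv Adv Adv Adj Adj Adj; Adj Adv Adv Adv Conj Adj Adj; Adj Adv Adv Adv Adj Adj Adj; Adj Adv Conj Adv Adj Adj Adj; Adj Conj Adv Adv Adj Adj Adj.
Count = 5.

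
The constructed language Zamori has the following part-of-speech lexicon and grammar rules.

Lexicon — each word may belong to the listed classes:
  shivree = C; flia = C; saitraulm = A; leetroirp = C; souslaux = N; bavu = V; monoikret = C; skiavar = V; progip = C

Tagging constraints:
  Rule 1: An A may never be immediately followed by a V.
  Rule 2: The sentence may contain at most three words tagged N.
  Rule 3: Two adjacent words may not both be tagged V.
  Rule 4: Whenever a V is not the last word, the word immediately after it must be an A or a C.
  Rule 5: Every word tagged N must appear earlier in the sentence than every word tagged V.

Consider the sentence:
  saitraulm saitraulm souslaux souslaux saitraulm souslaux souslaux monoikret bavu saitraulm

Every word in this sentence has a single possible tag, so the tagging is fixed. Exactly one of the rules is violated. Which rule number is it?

Fixed tagging: A A N N A N N C V A.
Applying the rules: R1 ok, R2 fails, R3 ok, R4 ok, R5 ok.
Only rule 2 fails.

2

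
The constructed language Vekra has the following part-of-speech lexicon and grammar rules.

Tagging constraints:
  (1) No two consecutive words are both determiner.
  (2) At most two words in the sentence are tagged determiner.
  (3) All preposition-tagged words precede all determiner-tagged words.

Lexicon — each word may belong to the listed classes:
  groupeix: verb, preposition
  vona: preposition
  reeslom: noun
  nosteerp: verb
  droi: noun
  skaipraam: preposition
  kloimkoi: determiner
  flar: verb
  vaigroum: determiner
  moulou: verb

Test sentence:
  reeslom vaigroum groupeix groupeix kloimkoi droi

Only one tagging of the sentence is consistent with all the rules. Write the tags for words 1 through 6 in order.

Candidates per position — 1:reeslom {noun}; 2:vaigroum {determiner}; 3:groupeix {verb,preposition}; 4:groupeix {verb,preposition}; 5:kloimkoi {determiner}; 6:droi {noun}.
If word 3 were preposition, no tagging could satisfy rule 3; so word 3 is verb.
If word 4 were preposition, no tagging could satisfy rule 3; so word 4 is verb.
So the tagging must be: noun determiner verb verb determiner noun.
Checking: rule 1 holds; rule 2 holds; rule 3 holds.

noun determiner verb verb determiner noun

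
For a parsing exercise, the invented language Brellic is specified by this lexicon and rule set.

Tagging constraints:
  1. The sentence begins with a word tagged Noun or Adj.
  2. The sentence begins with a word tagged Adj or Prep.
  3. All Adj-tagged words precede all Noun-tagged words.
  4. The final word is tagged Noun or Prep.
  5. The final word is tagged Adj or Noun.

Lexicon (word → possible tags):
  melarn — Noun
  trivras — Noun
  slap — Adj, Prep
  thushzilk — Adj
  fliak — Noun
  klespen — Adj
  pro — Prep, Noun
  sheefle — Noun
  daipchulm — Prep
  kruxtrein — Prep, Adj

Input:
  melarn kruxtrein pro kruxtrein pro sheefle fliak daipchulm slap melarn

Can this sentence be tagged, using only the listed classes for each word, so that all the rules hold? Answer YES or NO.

NO

Candidates per position — 1:melarn {Noun}; 2:kruxtrein {Prep,Adj}; 3:pro {Prep,Noun}; 4:kruxtrein {Prep,Adj}; 5:pro {Prep,Noun}; 6:sheefle {Noun}; 7:fliak {Noun}; 8:daipchulm {Prep}; 9:slap {Adj,Prep}; 10:melarn {Noun}.
Rule 2 cannot be satisfied by any choice of tags from the lexicon.
So there is no consistent tagging.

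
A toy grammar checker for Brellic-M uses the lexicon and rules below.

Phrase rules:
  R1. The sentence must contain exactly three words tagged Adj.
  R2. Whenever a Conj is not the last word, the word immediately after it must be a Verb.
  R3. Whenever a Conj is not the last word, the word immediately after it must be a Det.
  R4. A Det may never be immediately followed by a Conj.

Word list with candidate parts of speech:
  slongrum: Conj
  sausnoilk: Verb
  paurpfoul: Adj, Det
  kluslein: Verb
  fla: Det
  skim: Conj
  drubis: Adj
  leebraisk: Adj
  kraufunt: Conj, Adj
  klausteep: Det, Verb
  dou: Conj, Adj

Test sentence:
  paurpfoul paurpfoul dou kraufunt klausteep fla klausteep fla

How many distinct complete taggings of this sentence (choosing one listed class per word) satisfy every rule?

Candidates per position — 1:paurpfoul {Adj,Det}; 2:paurpfoul {Adj,Det}; 3:dou {Conj,Adj}; 4:kraufunt {Conj,Adj}; 5:klausteep {Det,Verb}; 6:fla {Det}; 7:klausteep {Det,Verb}; 8:fla {Det}.
There are 64 candidate sequences in total.
Checking each against the rules leaves 8 sequences.
Count = 8.

8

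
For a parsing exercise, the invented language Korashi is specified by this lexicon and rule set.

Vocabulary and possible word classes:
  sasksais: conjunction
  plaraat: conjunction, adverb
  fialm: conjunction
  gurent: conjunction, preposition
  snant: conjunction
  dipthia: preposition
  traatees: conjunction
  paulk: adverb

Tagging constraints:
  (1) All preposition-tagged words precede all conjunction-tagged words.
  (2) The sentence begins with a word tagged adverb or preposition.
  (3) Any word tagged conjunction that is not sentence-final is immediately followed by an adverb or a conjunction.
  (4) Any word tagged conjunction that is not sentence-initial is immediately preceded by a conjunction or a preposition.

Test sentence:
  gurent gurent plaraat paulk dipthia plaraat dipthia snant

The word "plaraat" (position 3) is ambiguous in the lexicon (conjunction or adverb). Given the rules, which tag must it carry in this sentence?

Candidates per position — 1:gurent {conjunction,preposition}; 2:gurent {conjunction,preposition}; 3:plaraat {conjunction,adverb}; 4:paulk {adverb}; 5:dipthia {preposition}; 6:plaraat {conjunction,adverb}; 7:dipthia {preposition}; 8:snant {conjunction}.
Position 1: conjunction is ruled out by rule 1; that leaves preposition.
Position 2: conjunction is ruled out by rule 1; that leaves preposition.
Position 3: conjunction is ruled out by rule 1; that leaves adverb.
Position 6: conjunction is ruled out by rule 1; that leaves adverb.
That leaves exactly one tagging: preposition preposition adverb adverb preposition adverb preposition conjunction.
Verifying each rule — rule 1 ok; rule 2 ok; rule 3 ok; rule 4 ok.

adverb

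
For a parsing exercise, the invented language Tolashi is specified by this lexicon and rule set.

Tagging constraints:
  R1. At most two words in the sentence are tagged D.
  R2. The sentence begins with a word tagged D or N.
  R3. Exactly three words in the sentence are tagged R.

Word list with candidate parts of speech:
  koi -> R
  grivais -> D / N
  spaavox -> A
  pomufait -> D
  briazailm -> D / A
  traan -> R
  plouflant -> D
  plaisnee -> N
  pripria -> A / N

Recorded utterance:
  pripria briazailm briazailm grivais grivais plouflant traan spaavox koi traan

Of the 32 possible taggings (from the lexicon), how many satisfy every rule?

Candidates per position — 1:pripria {A,N}; 2:briazailm {D,A}; 3:briazailm {D,A}; 4:grivais {D,N}; 5:grivais {D,N}; 6:plouflant {D}; 7:traan {R}; 8:spaavox {A}; 9:koi {R}; 10:traan {R}.
There are 32 candidate sequences in total.
The sequences that satisfy every rule: N D A N N D R A R R; N A D N N D R A R R; N A A D N D R A R R; N A A N D D R A R R; N A A N N D R A R R.
Count = 5.

5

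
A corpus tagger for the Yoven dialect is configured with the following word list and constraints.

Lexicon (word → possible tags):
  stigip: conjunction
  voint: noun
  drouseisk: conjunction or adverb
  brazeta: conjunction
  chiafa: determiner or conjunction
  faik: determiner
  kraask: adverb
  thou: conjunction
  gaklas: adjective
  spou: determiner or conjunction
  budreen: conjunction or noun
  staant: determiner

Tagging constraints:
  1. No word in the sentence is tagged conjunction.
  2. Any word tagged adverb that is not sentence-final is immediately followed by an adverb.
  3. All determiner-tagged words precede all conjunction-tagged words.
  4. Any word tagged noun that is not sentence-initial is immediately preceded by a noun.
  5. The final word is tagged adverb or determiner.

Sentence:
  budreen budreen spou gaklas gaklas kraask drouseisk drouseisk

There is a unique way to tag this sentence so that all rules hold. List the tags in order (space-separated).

Candidates per position — 1:budreen {conjunction,noun}; 2:budreen {conjunction,noun}; 3:spou {determiner,conjunction}; 4:gaklas {adjective}; 5:gaklas {adjective}; 6:kraask {adverb}; 7:drouseisk {conjunction,adverb}; 8:drouseisk {conjunction,adverb}.
At position 1, choosing conjunction makes rule 1 impossible to satisfy; hence noun.
At position 2, choosing conjunction makes rule 1 impossible to satisfy; hence noun.
At position 3, choosing conjunction makes rule 1 impossible to satisfy; hence determiner.
At position 7, choosing conjunction makes rule 1 impossible to satisfy; hence adverb.
At position 8, choosing conjunction makes rule 1 impossible to satisfy; hence adverb.
The only consistent sequence is: noun noun determiner adjective adjective adverb adverb adverb.
Checking: rule 1 satisfied; rule 2 satisfied; rule 3 satisfied; rule 4 satisfied; rule 5 satisfied.

noun noun determiner adjective adjective adverb adverb adverb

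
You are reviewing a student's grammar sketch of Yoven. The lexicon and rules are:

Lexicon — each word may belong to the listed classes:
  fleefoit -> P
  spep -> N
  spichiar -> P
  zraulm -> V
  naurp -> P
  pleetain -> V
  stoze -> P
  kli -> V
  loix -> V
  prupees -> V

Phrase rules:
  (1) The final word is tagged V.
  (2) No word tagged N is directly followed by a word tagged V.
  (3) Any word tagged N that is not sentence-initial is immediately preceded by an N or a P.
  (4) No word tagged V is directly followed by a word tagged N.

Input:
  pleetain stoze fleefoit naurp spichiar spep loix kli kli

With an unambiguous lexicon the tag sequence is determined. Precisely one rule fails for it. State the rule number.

Fixed tagging: V P P P P N V V V.
Applying the rules: R1 pass, R2 fail, R3 pass, R4 pass.
Only rule 2 fails.

2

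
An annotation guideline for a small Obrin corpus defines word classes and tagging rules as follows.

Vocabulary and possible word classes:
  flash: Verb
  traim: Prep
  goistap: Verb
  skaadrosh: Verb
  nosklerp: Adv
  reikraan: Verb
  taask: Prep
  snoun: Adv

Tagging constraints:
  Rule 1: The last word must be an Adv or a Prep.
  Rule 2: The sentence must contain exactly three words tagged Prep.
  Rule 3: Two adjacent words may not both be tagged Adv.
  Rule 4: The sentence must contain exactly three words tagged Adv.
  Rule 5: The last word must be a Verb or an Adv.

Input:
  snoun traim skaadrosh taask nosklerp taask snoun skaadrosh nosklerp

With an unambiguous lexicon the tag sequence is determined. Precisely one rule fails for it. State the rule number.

Fixed tagging: Adv Prep Verb Prep Adv Prep Adv Verb Adv.
Rule check: R1 ✓, R2 ✓, R3 ✓, R4 ✗, R5 ✓.
Only rule 4 fails.

4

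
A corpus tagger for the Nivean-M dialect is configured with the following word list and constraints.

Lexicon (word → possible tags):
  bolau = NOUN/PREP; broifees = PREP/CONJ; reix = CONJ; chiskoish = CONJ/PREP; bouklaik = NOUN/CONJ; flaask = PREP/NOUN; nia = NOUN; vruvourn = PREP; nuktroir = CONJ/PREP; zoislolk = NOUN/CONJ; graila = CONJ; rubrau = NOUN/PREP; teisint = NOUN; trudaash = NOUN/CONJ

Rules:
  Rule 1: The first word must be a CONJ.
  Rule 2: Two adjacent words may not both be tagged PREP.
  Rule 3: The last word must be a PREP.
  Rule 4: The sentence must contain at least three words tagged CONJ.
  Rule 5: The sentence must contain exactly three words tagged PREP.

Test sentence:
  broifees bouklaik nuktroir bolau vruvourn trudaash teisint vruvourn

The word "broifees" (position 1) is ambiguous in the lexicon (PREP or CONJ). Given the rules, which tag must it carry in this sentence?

Candidates per position — 1:broifees {PREP,CONJ}; 2:bouklaik {NOUN,CONJ}; 3:nuktroir {CONJ,PREP}; 4:bolau {NOUN,PREP}; 5:vruvourn {PREP}; 6:trudaash {NOUN,CONJ}; 7:teisint {NOUN}; 8:vruvourn {PREP}.
At position 1, choosing PREP makes rule 1 impossible to satisfy; hence CONJ.
At position 4, choosing PREP makes rule 2 impossible to satisfy; hence NOUN.
At position 3, choosing CONJ makes rule 5 impossible to satisfy; hence PREP.
At position 6, choosing NOUN makes rule 4 impossible to satisfy; hence CONJ.
At position 2, choosing NOUN makes rule 4 impossible to satisfy; hence CONJ.
That leaves exactly one tagging: CONJ CONJ PREP NOUN PREP CONJ NOUN PREP.
Checking: rule 1 holds; rule 2 holds; rule 3 holds; rule 4 holds; rule 5 holds.

CONJ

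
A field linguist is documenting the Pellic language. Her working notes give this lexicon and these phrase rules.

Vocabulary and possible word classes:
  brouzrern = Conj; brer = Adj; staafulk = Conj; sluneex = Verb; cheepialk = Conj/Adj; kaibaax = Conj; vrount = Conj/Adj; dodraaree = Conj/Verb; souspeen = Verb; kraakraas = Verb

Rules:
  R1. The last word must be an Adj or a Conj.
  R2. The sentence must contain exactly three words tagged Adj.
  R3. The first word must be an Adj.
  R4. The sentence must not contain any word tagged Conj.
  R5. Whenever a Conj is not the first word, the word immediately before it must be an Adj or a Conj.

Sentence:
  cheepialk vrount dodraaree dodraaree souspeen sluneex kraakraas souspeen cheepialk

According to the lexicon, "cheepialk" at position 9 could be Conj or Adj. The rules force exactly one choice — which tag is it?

Adj

Candidates per position — 1:cheepialk {Conj,Adj}; 2:vrount {Conj,Adj}; 3:dodraaree {Conj,Verb}; 4:dodraaree {Conj,Verb}; 5:souspeen {Verb}; 6:sluneex {Verb}; 7:kraakraas {Verb}; 8:souspeen {Verb}; 9:cheepialk {Conj,Adj}.
At position 1, choosing Conj makes rule 2 impossible to satisfy; hence Adj.
At position 2, choosing Conj makes rule 2 impossible to satisfy; hence Adj.
At position 3, choosing Conj makes rule 4 impossible to satisfy; hence Verb.
At position 4, choosing Conj makes rule 4 impossible to satisfy; hence Verb.
At position 9, choosing Conj makes rule 2 impossible to satisfy; hence Adj.
That leaves exactly one tagging: Adj Adj Verb Verb Verb Verb Verb Verb Adj.
Rule-by-rule: rule 1 satisfied; rule 2 satisfied; rule 3 satisfied; rule 4 satisfied; rule 5 satisfied.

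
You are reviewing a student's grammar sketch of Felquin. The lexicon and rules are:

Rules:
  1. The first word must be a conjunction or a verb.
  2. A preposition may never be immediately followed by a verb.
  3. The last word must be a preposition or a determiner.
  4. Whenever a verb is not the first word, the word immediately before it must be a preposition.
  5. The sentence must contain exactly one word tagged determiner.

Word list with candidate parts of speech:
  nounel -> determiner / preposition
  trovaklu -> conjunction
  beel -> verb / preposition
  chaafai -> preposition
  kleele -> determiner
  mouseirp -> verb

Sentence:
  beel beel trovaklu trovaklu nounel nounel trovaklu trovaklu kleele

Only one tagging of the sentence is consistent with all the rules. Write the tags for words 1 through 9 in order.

Candidates per position — 1:beel {verb,preposition}; 2:beel {verb,preposition}; 3:trovaklu {conjunction}; 4:trovaklu {conjunction}; 5:nounel {determiner,preposition}; 6:nounel {determiner,preposition}; 7:trovaklu {conjunction}; 8:trovaklu {conjunction}; 9:kleele {determiner}.
Position 1: preposition is ruled out by rule 1; that leaves verb.
Position 2: verb is ruled out by rule 4; that leaves preposition.
Position 5: determiner is ruled out by rule 5; that leaves preposition.
Position 6: determiner is ruled out by rule 5; that leaves preposition.
So the tagging must be: verb preposition conjunction conjunction preposition preposition conjunction conjunction determiner.
Verifying each rule — rule 1 ✓; rule 2 ✓; rule 3 ✓; rule 4 ✓; rule 5 ✓.

verb preposition conjunction conjunction preposition preposition conjunction conjunction determiner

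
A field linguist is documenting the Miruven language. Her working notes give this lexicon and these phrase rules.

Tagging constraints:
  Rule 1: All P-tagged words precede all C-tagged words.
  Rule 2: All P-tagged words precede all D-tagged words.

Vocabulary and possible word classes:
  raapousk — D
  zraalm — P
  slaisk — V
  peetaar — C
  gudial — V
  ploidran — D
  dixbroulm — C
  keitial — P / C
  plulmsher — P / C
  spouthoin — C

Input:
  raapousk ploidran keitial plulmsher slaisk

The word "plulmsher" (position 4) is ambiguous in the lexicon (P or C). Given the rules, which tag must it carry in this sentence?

C

Candidates per position — 1:raapousk {D}; 2:ploidran {D}; 3:keitial {P,C}; 4:plulmsher {P,C}; 5:slaisk {V}.
At position 3, choosing P makes rule 2 impossible to satisfy; hence C.
At position 4, choosing P makes rule 1 impossible to satisfy; hence C.
So the tagging must be: D D C C V.
Checking: rule 1 satisfied; rule 2 satisfied.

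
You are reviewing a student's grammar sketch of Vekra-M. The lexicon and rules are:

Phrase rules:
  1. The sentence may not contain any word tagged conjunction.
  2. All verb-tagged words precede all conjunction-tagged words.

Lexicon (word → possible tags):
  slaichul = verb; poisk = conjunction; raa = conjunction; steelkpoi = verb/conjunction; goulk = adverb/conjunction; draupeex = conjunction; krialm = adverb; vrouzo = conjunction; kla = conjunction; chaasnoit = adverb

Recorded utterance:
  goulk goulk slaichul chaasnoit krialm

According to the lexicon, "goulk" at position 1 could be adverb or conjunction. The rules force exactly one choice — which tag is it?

Candidates per position — 1:goulk {adverb,conjunction}; 2:goulk {adverb,conjunction}; 3:slaichul {verb}; 4:chaasnoit {adverb}; 5:krialm {adverb}.
Word 1 cannot be conjunction — rule 1 would then fail for every completion. It is adverb.
Word 2 cannot be conjunction — rule 1 would then fail for every completion. It is adverb.
That leaves exactly one tagging: adverb adverb verb adverb adverb.
Check: rule 1 holds; rule 2 holds.

adverb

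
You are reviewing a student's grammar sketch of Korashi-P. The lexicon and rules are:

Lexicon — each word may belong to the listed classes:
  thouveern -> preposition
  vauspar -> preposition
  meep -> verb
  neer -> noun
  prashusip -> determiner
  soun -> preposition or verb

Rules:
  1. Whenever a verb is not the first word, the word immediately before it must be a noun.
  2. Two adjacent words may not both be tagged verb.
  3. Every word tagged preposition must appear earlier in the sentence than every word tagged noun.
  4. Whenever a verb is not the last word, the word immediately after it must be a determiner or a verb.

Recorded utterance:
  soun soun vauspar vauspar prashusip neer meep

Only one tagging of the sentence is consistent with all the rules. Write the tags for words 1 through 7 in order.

Candidates per position — 1:soun {preposition,verb}; 2:soun {preposition,verb}; 3:vauspar {preposition}; 4:vauspar {preposition}; 5:prashusip {determiner}; 6:neer {noun}; 7:meep {verb}.
If word 1 were verb, no tagging could satisfy rule 4; so word 1 is preposition.
If word 2 were verb, no tagging could satisfy rule 1; so word 2 is preposition.
The only consistent sequence is: preposition preposition preposition preposition determiner noun verb.
Checking: rule 1 holds; rule 2 holds; rule 3 holds; rule 4 holds.

preposition preposition preposition preposition determiner noun verb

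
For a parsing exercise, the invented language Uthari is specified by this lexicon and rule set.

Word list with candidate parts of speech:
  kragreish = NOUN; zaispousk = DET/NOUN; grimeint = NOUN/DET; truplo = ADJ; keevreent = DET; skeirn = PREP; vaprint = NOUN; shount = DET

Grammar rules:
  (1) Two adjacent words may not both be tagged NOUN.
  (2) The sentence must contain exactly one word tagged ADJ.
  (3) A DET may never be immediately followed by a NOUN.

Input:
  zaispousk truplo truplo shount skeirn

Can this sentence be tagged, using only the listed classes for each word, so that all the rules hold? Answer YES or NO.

NO

Candidates per position — 1:zaispousk {DET,NOUN}; 2:truplo {ADJ}; 3:truplo {ADJ}; 4:shount {DET}; 5:skeirn {PREP}.
Rule 2 cannot be satisfied by any choice of tags from the lexicon.
So there is no consistent tagging.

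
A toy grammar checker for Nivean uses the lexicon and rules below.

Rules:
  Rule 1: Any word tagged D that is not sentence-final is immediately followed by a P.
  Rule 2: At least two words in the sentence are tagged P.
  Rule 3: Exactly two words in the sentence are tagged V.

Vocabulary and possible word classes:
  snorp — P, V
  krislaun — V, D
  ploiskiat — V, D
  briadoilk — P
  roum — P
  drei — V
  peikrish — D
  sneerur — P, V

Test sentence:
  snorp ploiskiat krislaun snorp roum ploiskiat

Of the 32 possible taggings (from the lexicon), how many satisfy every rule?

3

Candidates per position — 1:snorp {P,V}; 2:ploiskiat {V,D}; 3:krislaun {V,D}; 4:snorp {P,V}; 5:roum {P}; 6:ploiskiat {V,D}.
There are 32 candidate sequences in total.
The sequences that satisfy every rule: P V V P P D; P V D P P V; V V D P P D.
Count = 3.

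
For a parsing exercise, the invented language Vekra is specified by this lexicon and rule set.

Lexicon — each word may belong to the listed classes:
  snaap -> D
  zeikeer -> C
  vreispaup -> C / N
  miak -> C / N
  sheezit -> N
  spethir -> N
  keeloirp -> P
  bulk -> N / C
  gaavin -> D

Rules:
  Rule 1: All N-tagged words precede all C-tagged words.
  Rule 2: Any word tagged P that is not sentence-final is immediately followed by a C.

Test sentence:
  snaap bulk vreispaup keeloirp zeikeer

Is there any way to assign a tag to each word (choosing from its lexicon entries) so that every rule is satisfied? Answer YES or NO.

Candidates per position — 1:snaap {D}; 2:bulk {N,C}; 3:vreispaup {C,N}; 4:keeloirp {P}; 5:zeikeer {C}.
One satisfying assignment: D N C P C.
Rule-by-rule: rule 1 ✓; rule 2 ✓.

YES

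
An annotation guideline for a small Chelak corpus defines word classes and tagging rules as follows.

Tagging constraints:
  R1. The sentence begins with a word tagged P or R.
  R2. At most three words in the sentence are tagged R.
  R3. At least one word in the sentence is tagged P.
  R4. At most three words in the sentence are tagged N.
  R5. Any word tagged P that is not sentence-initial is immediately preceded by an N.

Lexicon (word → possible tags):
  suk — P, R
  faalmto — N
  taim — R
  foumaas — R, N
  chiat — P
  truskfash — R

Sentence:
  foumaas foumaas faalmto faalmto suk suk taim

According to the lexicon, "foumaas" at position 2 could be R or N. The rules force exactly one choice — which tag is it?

Candidates per position — 1:foumaas {R,N}; 2:foumaas {R,N}; 3:faalmto {N}; 4:faalmto {N}; 5:suk {P,R}; 6:suk {P,R}; 7:taim {R}.
Position 1: N is ruled out by rule 1; that leaves R.
Position 6: P is ruled out by rule 5; that leaves R.
Position 2: R is ruled out by rule 2; that leaves N.
Position 5: R is ruled out by rule 2; that leaves P.
That leaves exactly one tagging: R N N N P R R.
Checking: rule 1 holds; rule 2 holds; rule 3 holds; rule 4 holds; rule 5 holds.

N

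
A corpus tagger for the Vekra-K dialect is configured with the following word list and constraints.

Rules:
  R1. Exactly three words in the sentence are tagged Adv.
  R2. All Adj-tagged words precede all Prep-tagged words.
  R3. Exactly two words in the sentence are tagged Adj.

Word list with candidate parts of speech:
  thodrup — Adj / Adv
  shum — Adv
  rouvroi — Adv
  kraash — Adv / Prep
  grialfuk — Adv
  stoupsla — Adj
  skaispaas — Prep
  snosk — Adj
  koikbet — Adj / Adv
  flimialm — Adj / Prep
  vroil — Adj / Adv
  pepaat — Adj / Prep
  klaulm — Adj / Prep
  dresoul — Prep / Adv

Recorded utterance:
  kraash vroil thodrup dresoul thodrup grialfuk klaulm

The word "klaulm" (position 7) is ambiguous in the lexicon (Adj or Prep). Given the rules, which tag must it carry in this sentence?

Candidates per position — 1:kraash {Adv,Prep}; 2:vroil {Adj,Adv}; 3:thodrup {Adj,Adv}; 4:dresoul {Prep,Adv}; 5:thodrup {Adj,Adv}; 6:grialfuk {Adv}; 7:klaulm {Adj,Prep}.
Position 7: the remaining choice is settled jointly with positions 1, 2, 3, 4, 5 — only Prep at position 7 is part of a tagging that satisfies every rule.
The only consistent sequence is: Adv Adj Adj Prep Adv Adv Prep.
Check: rule 1 holds; rule 2 holds; rule 3 holds.

Prep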